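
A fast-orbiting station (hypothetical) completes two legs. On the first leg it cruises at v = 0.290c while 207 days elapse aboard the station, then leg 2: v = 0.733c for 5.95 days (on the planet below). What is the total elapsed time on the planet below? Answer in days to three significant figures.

Δt = 222 days

Leg 1: γ = 1/√(1 − 0.290²) = 1/√0.9159 = 1.045; Δt_1 = 1.045 × 207 = 216.3 days.
Leg 2: 5.95 days is already measured on the planet below.
Total: 216.3 + 5.950 days.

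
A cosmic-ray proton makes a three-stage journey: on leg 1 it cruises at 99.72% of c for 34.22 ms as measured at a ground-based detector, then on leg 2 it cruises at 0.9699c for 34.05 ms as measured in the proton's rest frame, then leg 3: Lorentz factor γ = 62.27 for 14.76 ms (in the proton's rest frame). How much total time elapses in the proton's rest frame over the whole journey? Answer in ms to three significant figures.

Leg 1: β = 0.9972; γ = 1/√(1 − 0.9972²) = 1/√0.005592 = 13.37; τ_1 = 34.22/13.37 = 2.559 ms.
Leg 2: 34.05 ms is already measured in the proton's rest frame.
Leg 3: 14.76 ms is already measured in the proton's rest frame.
Total: 2.559 + 34.05 + 14.76 ms.

τ = 51.4 ms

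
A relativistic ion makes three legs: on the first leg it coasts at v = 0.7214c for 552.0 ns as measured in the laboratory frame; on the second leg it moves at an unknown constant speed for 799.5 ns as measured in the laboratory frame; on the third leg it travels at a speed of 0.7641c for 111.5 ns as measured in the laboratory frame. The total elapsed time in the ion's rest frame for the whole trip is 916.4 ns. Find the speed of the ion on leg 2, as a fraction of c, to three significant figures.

Leg 1: γ = 1/√(1 − 0.7214²) = 1/√0.4796 = 1.444; τ_1 = 552.0/1.444 = 382.3 ns.
Leg 2: speed unknown; τ_2 = 799.5/γ_2.
Leg 3: γ = 1/√(1 − 0.7641²) = 1/√0.4162 = 1.550; τ_3 = 111.5/1.550 = 71.93 ns.
Total proper time: 382.3 + τ_2 + 71.93 = 916.4, so τ_2 = 916.4 − 454.2 = 462.2 ns.
γ_2 = 799.5/462.2 = 1.730; β = √(1 − 1/γ²) = √0.6658.

β = 0.816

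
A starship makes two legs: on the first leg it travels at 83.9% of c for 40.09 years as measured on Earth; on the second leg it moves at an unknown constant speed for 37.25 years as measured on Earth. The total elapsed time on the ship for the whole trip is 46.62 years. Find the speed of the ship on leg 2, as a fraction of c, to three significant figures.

β = 0.746

Leg 1: β = 0.839; γ = 1/√(1 − 0.839²) = 1/√0.2961 = 1.838; τ_1 = 40.09/1.838 = 21.81 years.
Leg 2: speed unknown; τ_2 = 37.25/γ_2.
Total proper time: 21.81 + τ_2 = 46.62, so τ_2 = 46.62 − 21.81 = 24.81 years.
γ_2 = 37.25/24.81 = 1.502; β = √(1 − 1/γ²) = √0.5565.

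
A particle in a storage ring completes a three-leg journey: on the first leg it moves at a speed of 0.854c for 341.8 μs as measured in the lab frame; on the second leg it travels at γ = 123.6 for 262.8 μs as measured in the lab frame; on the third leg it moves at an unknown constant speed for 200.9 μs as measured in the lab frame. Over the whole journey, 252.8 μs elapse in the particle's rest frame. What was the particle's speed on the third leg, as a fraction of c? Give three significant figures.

Leg 1: γ = 1/√(1 − 0.854²) = 1/√0.2707 = 1.922; τ_1 = 341.8/1.922 = 177.8 μs.
Leg 2: γ = 123.6; τ_2 = 262.8/123.6 = 2.126 μs.
Leg 3: speed unknown; τ_3 = 200.9/γ_3.
Total proper time: 177.8 + 2.126 + τ_3 = 252.8, so τ_3 = 252.8 − 180.0 = 72.84 μs.
γ_3 = 200.9/72.84 = 2.758; β = √(1 − 1/γ²) = √0.8685.

β = 0.932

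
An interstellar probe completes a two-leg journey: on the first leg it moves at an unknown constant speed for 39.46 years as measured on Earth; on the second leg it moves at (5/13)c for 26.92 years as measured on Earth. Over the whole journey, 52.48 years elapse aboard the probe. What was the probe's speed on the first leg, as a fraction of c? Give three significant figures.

β = 0.714

Leg 1: speed unknown; τ_1 = 39.46/γ_1.
Leg 2: γ = 1/√(1 − (5/13)²) = 13/12 ≈ 1.083; τ_2 = 26.92/1.083 = 24.85 years.
Total proper time: τ_1 + 24.85 = 52.48, so τ_1 = 52.48 − 24.85 = 27.63 years.
γ_1 = 39.46/27.63 = 1.428; β = √(1 − 1/γ²) = √0.5097.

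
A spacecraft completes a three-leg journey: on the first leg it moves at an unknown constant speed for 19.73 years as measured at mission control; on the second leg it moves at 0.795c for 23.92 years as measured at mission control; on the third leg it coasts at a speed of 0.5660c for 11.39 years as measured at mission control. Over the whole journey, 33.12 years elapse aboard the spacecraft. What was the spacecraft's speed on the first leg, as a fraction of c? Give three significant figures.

Leg 1: speed unknown; τ_1 = 19.73/γ_1.
Leg 2: γ = 1/√(1 − 0.795²) = 1/√0.3680 = 1.649; τ_2 = 23.92/1.649 = 14.51 years.
Leg 3: γ = 1/√(1 − 0.5660²) = 1/√0.6796 = 1.213; τ_3 = 11.39/1.213 = 9.390 years.
Total proper time: τ_1 + 14.51 + 9.390 = 33.12, so τ_1 = 33.12 − 23.90 = 9.220 years.
γ_1 = 19.73/9.220 = 2.140; β = √(1 − 1/γ²) = √0.7816.

β = 0.884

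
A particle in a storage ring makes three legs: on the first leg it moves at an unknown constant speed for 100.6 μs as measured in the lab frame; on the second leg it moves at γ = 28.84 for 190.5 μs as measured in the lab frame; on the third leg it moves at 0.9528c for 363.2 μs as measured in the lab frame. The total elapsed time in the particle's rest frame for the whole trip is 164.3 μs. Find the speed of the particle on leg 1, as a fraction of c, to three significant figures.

β = 0.882

Leg 1: speed unknown; τ_1 = 100.6/γ_1.
Leg 2: γ = 28.84; τ_2 = 190.5/28.84 = 6.605 μs.
Leg 3: γ = 1/√(1 − 0.9528²) = 1/√0.09217 = 3.294; τ_3 = 363.2/3.294 = 110.3 μs.
Total proper time: τ_1 + 6.605 + 110.3 = 164.3, so τ_1 = 164.3 − 116.9 = 47.43 μs.
γ_1 = 100.6/47.43 = 2.121; β = √(1 − 1/γ²) = √0.7777.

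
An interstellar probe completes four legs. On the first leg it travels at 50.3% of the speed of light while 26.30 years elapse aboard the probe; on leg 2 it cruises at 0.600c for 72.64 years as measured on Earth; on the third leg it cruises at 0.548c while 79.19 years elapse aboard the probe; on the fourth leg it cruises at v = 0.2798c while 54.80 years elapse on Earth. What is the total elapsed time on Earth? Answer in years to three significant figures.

Δt = 253 years

Leg 1: β = 0.503; γ = 1/√(1 − 0.503²) = 1/√0.7470 = 1.157; Δt_1 = 1.157 × 26.30 = 30.43 years.
Leg 2: 72.64 years is already measured on Earth.
Leg 3: γ = 1/√(1 − 0.548²) = 1/√0.6997 = 1.195; Δt_3 = 1.195 × 79.19 = 94.67 years.
Leg 4: 54.80 years is already measured on Earth.
Total: 30.43 + 72.64 + 94.67 + 54.80 years.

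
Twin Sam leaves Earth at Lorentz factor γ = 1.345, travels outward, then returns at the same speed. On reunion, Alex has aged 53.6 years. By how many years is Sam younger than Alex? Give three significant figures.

Δt − τ = 13.7 years

γ = 1.345
Sam's elapsed proper time: τ = 53.6/1.345 = 39.85 years.
Age gap = Δt − τ = 53.6 − 39.85 years.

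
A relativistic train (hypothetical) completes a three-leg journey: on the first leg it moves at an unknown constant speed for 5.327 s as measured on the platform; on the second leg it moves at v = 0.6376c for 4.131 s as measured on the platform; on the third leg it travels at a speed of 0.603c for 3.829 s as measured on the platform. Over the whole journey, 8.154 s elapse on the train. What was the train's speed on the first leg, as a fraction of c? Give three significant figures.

Leg 1: speed unknown; τ_1 = 5.327/γ_1.
Leg 2: γ = 1/√(1 − 0.6376²) = 1/√0.5935 = 1.298; τ_2 = 4.131/1.298 = 3.182 s.
Leg 3: γ = 1/√(1 − 0.603²) = 1/√0.6364 = 1.254; τ_3 = 3.829/1.254 = 3.055 s.
Total proper time: τ_1 + 3.182 + 3.055 = 8.154, so τ_1 = 8.154 − 6.237 = 1.917 s.
γ_1 = 5.327/1.917 = 2.779; β = √(1 − 1/γ²) = √0.8705.

β = 0.933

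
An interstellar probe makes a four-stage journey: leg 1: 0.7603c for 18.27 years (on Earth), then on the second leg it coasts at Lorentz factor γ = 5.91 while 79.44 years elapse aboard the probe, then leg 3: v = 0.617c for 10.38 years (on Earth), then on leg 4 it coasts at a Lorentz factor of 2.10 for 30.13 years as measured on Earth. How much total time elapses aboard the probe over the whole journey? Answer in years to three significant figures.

Leg 1: γ = 1/√(1 − 0.7603²) = 1/√0.4219 = 1.539; τ_1 = 18.27/1.539 = 11.87 years.
Leg 2: 79.44 years is already measured aboard the probe.
Leg 3: γ = 1/√(1 − 0.617²) = 1/√0.6193 = 1.271; τ_3 = 10.38/1.271 = 8.169 years.
Leg 4: γ = 2.10; τ_4 = 30.13/2.100 = 14.35 years.
Total: 11.87 + 79.44 + 8.169 + 14.35 years.

τ = 114 years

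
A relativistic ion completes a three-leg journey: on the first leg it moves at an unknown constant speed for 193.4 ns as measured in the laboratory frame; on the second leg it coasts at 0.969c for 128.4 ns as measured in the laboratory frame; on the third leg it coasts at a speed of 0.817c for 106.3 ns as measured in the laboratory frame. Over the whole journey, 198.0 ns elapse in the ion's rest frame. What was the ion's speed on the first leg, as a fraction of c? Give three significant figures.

β = 0.840

Leg 1: speed unknown; τ_1 = 193.4/γ_1.
Leg 2: γ = 1/√(1 − 0.969²) = 1/√0.06104 = 4.048; τ_2 = 128.4/4.048 = 31.72 ns.
Leg 3: γ = 1/√(1 − 0.817²) = 1/√0.3325 = 1.734; τ_3 = 106.3/1.734 = 61.30 ns.
Total proper time: τ_1 + 31.72 + 61.30 = 198.0, so τ_1 = 198.0 − 93.02 = 105.0 ns.
γ_1 = 193.4/105.0 = 1.842; β = √(1 − 1/γ²) = √0.7053.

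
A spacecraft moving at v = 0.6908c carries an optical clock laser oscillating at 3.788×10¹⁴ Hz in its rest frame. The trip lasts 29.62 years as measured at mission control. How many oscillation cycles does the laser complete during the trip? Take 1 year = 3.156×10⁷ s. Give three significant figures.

γ = 1/√(1 − 0.6908²) = 1/√0.5228 = 1.383
The oscillator's own cycle count is N = f × τ where τ is the proper time aboard the spacecraft. τ = Δt/γ = 29.62/1.383 = 21.42 years = 6.759×10⁸ s.
N = 3.788×10¹⁴ × 6.759×10⁸ = 2.560×10²³.

N = 2.56×10²³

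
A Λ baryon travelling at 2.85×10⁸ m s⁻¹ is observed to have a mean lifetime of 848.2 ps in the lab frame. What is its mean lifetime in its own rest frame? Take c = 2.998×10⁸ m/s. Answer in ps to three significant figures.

β = 2.85×10⁸/2.998×10⁸ = 0.9506; γ = 1/√(1 − 0.9506²) = 3.223
The lab-frame lifetime is the dilated interval; the proper lifetime is τ₀ = Δt/γ = 848.2/3.223 ps.

τ₀ = 263 ps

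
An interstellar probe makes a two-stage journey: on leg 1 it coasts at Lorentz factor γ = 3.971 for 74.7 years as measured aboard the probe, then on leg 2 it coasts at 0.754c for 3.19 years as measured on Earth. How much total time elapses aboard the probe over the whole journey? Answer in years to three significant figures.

Leg 1: 74.7 years is already measured aboard the probe.
Leg 2: γ = 1/√(1 − 0.754²) = 1/√0.4315 = 1.522; τ_2 = 3.19/1.522 = 2.095 years.
Total: 74.70 + 2.095 years.

τ = 76.8 years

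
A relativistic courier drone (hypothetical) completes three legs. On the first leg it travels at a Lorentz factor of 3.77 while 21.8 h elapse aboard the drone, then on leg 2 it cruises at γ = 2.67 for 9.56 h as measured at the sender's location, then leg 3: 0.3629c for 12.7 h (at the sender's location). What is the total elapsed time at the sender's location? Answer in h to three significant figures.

Δt = 104 h

Leg 1: γ = 3.77; Δt_1 = 3.770 × 21.8 = 82.19 h.
Leg 2: 9.56 h is already measured at the sender's location.
Leg 3: 12.7 h is already measured at the sender's location.
Total: 82.19 + 9.560 + 12.70 h.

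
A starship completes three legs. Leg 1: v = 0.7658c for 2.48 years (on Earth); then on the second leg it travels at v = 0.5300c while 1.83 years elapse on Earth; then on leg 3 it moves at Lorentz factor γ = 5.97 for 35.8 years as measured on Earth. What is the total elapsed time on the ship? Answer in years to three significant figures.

τ = 9.14 years

Leg 1: γ = 1/√(1 − 0.7658²) = 1/√0.4136 = 1.555; τ_1 = 2.48/1.555 = 1.595 years.
Leg 2: γ = 1/√(1 − 0.5300²) = 1/√0.7191 = 1.179; τ_2 = 1.83/1.179 = 1.552 years.
Leg 3: γ = 5.97; τ_3 = 35.8/5.970 = 5.997 years.
Total: 1.595 + 1.552 + 5.997 years.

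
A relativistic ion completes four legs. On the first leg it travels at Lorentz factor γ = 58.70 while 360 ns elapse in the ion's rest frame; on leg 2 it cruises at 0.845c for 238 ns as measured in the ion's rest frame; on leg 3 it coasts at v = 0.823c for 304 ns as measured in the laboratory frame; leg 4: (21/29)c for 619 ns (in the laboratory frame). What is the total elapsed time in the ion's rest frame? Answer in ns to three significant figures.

Leg 1: 360 ns is already measured in the ion's rest frame.
Leg 2: 238 ns is already measured in the ion's rest frame.
Leg 3: γ = 1/√(1 − 0.823²) = 1/√0.3227 = 1.760; τ_3 = 304/1.760 = 172.7 ns.
Leg 4: γ = 1/√(1 − (21/29)²) = 29/20 = 1.450; τ_4 = 619/1.450 = 426.9 ns.
Total: 360.0 + 238.0 + 172.7 + 426.9 ns.

τ = 1200 ns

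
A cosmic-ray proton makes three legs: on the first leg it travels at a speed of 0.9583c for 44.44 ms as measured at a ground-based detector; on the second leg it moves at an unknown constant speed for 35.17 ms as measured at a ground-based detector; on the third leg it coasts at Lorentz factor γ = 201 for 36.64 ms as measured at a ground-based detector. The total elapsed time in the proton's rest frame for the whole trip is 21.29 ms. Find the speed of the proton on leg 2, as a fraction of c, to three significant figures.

β = 0.971

Leg 1: γ = 1/√(1 − 0.9583²) = 1/√0.08166 = 3.499; τ_1 = 44.44/3.499 = 12.70 ms.
Leg 2: speed unknown; τ_2 = 35.17/γ_2.
Leg 3: γ = 201; τ_3 = 36.64/201.0 = 0.1823 ms.
Total proper time: 12.70 + τ_2 + 0.1823 = 21.29, so τ_2 = 21.29 − 12.88 = 8.408 ms.
γ_2 = 35.17/8.408 = 4.183; β = √(1 − 1/γ²) = √0.9428.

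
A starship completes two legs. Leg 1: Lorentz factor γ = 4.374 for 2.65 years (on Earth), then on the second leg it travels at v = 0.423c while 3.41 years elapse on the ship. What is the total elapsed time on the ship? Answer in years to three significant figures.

τ = 4.02 years

Leg 1: γ = 4.374; τ_1 = 2.65/4.374 = 0.6059 years.
Leg 2: 3.41 years is already measured on the ship.
Total: 0.6059 + 3.410 years.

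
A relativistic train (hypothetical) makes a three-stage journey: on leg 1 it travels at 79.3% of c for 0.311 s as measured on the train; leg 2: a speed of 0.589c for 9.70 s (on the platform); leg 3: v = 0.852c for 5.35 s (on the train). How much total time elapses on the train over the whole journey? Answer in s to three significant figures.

τ = 13.5 s

Leg 1: 0.311 s is already measured on the train.
Leg 2: γ = 1/√(1 − 0.589²) = 1/√0.6531 = 1.237; τ_2 = 9.70/1.237 = 7.839 s.
Leg 3: 5.35 s is already measured on the train.
Total: 0.3110 + 7.839 + 5.350 s.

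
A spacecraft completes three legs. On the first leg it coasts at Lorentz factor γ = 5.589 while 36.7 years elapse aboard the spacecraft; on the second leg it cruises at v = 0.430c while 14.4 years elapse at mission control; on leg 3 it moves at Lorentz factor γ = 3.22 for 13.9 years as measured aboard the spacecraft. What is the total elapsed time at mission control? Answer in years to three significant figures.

Δt = 264 years

Leg 1: γ = 5.589; Δt_1 = 5.589 × 36.7 = 205.1 years.
Leg 2: 14.4 years is already measured at mission control.
Leg 3: γ = 3.22; Δt_3 = 3.220 × 13.9 = 44.76 years.
Total: 205.1 + 14.40 + 44.76 years.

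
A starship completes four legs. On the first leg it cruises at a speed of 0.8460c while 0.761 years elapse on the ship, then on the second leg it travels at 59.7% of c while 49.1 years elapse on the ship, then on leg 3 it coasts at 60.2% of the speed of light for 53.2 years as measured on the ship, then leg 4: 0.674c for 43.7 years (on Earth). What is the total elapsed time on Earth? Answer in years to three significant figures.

Leg 1: γ = 1/√(1 − 0.8460²) = 1/√0.2843 = 1.876; Δt_1 = 1.876 × 0.761 = 1.427 years.
Leg 2: β = 0.597; γ = 1/√(1 − 0.597²) = 1/√0.6436 = 1.247; Δt_2 = 1.247 × 49.1 = 61.20 years.
Leg 3: β = 0.602; γ = 1/√(1 − 0.602²) = 1/√0.6376 = 1.252; Δt_3 = 1.252 × 53.2 = 66.63 years.
Leg 4: 43.7 years is already measured on Earth.
Total: 1.427 + 61.20 + 66.63 + 43.70 years.

Δt = 173 years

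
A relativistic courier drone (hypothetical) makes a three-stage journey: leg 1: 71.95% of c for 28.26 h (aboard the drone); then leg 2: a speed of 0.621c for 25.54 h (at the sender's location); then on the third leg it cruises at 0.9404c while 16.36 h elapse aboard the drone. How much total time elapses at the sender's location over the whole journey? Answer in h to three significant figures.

Leg 1: β = 0.7195; γ = 1/√(1 − 0.7195²) = 1/√0.4823 = 1.440; Δt_1 = 1.440 × 28.26 = 40.69 h.
Leg 2: 25.54 h is already measured at the sender's location.
Leg 3: γ = 1/√(1 − 0.9404²) = 1/√0.1156 = 2.941; Δt_3 = 2.941 × 16.36 = 48.11 h.
Total: 40.69 + 25.54 + 48.11 h.

Δt = 114 h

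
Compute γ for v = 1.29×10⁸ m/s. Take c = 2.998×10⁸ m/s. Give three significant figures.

γ = 1.11

β = 1.29×10⁸/2.998×10⁸ = 0.4303; γ = 1/√(1 − 0.4303²) = 1.108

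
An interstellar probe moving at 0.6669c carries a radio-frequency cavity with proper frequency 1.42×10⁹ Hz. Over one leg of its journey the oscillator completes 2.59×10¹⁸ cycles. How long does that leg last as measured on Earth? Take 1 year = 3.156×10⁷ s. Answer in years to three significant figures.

Δt = 77.6 years

γ = 1/√(1 − 0.6669²) = 1/√0.5552 = 1.342
Proper time for N cycles: τ = N/f = 2.59×10¹⁸/(1.42×10⁹) = 1.824×10⁹ s = 57.79 years.
Lab-frame duration Δt = γτ = 1.342 × 57.79 = 77.56 years.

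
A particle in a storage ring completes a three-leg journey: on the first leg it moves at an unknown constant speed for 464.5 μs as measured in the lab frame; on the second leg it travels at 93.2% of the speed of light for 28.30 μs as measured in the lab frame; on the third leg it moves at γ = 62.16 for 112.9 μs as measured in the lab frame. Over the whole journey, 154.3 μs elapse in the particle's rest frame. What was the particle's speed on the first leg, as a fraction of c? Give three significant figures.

β = 0.952

Leg 1: speed unknown; τ_1 = 464.5/γ_1.
Leg 2: β = 0.932; γ = 1/√(1 − 0.932²) = 1/√0.1314 = 2.759; τ_2 = 28.30/2.759 = 10.26 μs.
Leg 3: γ = 62.16; τ_3 = 112.9/62.16 = 1.816 μs.
Total proper time: τ_1 + 10.26 + 1.816 = 154.3, so τ_1 = 154.3 − 12.07 = 142.2 μs.
γ_1 = 464.5/142.2 = 3.266; β = √(1 − 1/γ²) = √0.9062.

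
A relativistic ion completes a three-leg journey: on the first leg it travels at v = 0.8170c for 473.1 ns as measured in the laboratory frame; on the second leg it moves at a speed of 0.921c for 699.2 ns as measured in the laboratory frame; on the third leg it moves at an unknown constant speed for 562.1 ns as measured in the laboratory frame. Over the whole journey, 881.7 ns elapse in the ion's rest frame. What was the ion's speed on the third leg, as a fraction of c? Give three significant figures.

β = 0.801

Leg 1: γ = 1/√(1 − 0.8170²) = 1/√0.3325 = 1.734; τ_1 = 473.1/1.734 = 272.8 ns.
Leg 2: γ = 1/√(1 − 0.921²) = 1/√0.1518 = 2.567; τ_2 = 699.2/2.567 = 272.4 ns.
Leg 3: speed unknown; τ_3 = 562.1/γ_3.
Total proper time: 272.8 + 272.4 + τ_3 = 881.7, so τ_3 = 881.7 − 545.2 = 336.5 ns.
γ_3 = 562.1/336.5 = 1.670; β = √(1 − 1/γ²) = √0.6416.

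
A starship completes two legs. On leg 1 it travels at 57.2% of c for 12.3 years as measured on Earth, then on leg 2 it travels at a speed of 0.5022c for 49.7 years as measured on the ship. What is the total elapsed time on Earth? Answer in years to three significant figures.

Δt = 69.8 years

Leg 1: 12.3 years is already measured on Earth.
Leg 2: γ = 1/√(1 − 0.5022²) = 1/√0.7478 = 1.156; Δt_2 = 1.156 × 49.7 = 57.47 years.
Total: 12.30 + 57.47 years.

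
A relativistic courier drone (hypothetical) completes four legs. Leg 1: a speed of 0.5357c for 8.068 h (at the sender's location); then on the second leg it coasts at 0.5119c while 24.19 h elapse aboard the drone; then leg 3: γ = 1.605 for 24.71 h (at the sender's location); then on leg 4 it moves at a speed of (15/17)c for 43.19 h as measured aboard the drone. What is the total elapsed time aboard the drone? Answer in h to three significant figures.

Leg 1: γ = 1/√(1 − 0.5357²) = 1/√0.7130 = 1.184; τ_1 = 8.068/1.184 = 6.813 h.
Leg 2: 24.19 h is already measured aboard the drone.
Leg 3: γ = 1.605; τ_3 = 24.71/1.605 = 15.40 h.
Leg 4: 43.19 h is already measured aboard the drone.
Total: 6.813 + 24.19 + 15.40 + 43.19 h.

τ = 89.6 h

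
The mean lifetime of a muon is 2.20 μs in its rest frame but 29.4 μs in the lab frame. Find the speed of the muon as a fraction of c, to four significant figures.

γ = Δt/τ₀ = 29.4/2.20 = 13.36
β = √(1 − 1/γ²) = √(1 − 0.005600) = √0.9944

β = 0.9972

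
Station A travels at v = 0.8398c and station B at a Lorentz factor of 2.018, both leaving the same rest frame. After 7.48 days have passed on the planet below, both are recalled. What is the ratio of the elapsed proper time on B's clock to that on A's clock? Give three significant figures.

A: γ = 1/√(1 − 0.8398²) = 1/√0.2947 = 1.842. B: γ = 2.018.
τ_A/τ_B = γ_B/γ_A = 2.018/1.842 = 1.096, so τ_B/τ_A = 0.9128.

τ_B/τ_A = 0.913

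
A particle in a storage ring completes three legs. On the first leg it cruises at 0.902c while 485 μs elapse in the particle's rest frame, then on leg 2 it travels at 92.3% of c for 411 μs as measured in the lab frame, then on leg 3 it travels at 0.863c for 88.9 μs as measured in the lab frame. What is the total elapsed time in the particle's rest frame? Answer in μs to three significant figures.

Leg 1: 485 μs is already measured in the particle's rest frame.
Leg 2: β = 0.923; γ = 1/√(1 − 0.923²) = 1/√0.1481 = 2.599; τ_2 = 411/2.599 = 158.2 μs.
Leg 3: γ = 1/√(1 − 0.863²) = 1/√0.2552 = 1.979; τ_3 = 88.9/1.979 = 44.91 μs.
Total: 485.0 + 158.2 + 44.91 μs.

τ = 688 μs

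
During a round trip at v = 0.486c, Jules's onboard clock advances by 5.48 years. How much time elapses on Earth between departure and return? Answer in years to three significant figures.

Δt = 6.27 years

γ = 1/√(1 − 0.486²) = 1/√0.7638 = 1.144
Earth-frame duration is the dilated interval: Δt = γτ = 1.144 × 5.48 years.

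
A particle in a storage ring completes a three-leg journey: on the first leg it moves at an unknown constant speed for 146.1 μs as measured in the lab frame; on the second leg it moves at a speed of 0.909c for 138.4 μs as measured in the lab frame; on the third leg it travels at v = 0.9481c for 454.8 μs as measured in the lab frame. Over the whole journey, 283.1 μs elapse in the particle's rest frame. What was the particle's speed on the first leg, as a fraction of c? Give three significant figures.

Leg 1: speed unknown; τ_1 = 146.1/γ_1.
Leg 2: γ = 1/√(1 − 0.909²) = 1/√0.1737 = 2.399; τ_2 = 138.4/2.399 = 57.68 μs.
Leg 3: γ = 1/√(1 − 0.9481²) = 1/√0.1011 = 3.145; τ_3 = 454.8/3.145 = 144.6 μs.
Total proper time: τ_1 + 57.68 + 144.6 = 283.1, so τ_1 = 283.1 − 202.3 = 80.80 μs.
γ_1 = 146.1/80.80 = 1.808; β = √(1 − 1/γ²) = √0.6941.

β = 0.833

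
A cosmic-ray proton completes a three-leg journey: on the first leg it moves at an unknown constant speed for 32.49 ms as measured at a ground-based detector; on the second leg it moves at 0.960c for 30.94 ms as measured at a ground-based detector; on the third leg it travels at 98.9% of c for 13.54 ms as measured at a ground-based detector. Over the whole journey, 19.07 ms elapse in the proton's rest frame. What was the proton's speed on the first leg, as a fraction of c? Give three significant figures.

Leg 1: speed unknown; τ_1 = 32.49/γ_1.
Leg 2: γ = 1/√(1 − 0.960²) = 25/7 ≈ 3.571; τ_2 = 30.94/3.571 = 8.663 ms.
Leg 3: β = 0.989; γ = 1/√(1 − 0.989²) = 1/√0.02188 = 6.761; τ_3 = 13.54/6.761 = 2.003 ms.
Total proper time: τ_1 + 8.663 + 2.003 = 19.07, so τ_1 = 19.07 − 10.67 = 8.404 ms.
γ_1 = 32.49/8.404 = 3.866; β = √(1 − 1/γ²) = √0.9331.

β = 0.966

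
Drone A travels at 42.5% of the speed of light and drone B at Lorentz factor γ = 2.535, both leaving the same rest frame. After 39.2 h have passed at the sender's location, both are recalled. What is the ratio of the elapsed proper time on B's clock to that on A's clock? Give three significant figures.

A: β = 0.425; γ = 1/√(1 − 0.425²) = 1/√0.8194 = 1.105. B: γ = 2.535.
τ_A/τ_B = γ_B/γ_A = 2.535/1.105 = 2.295, so τ_B/τ_A = 0.4358.

τ_B/τ_A = 0.436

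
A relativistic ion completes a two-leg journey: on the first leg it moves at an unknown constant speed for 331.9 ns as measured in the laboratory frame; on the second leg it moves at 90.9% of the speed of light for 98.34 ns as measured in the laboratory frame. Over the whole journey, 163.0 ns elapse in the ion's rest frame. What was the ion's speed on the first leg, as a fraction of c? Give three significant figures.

Leg 1: speed unknown; τ_1 = 331.9/γ_1.
Leg 2: β = 0.909; γ = 1/√(1 − 0.909²) = 1/√0.1737 = 2.399; τ_2 = 98.34/2.399 = 40.99 ns.
Total proper time: τ_1 + 40.99 = 163.0, so τ_1 = 163.0 − 40.99 = 122.0 ns.
γ_1 = 331.9/122.0 = 2.720; β = √(1 − 1/γ²) = √0.8649.

β = 0.930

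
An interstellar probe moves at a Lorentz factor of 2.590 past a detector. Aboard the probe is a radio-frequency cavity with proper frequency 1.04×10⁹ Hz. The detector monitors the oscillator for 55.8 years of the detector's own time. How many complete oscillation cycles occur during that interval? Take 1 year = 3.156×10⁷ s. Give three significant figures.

N = 7.07×10¹⁷

γ = 2.590
During 55.8 years of lab time, the oscillator's proper time advances by τ = Δt/γ = 55.8/2.590 = 21.54 years = 6.799×10⁸ s.
N = f × τ = 1.04×10⁹ × 6.799×10⁸ = 7.071×10¹⁷.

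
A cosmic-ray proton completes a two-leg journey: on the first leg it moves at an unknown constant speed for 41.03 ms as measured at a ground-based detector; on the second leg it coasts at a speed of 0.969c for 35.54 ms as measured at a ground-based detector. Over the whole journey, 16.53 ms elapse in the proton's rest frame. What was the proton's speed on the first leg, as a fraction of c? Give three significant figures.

Leg 1: speed unknown; τ_1 = 41.03/γ_1.
Leg 2: γ = 1/√(1 − 0.969²) = 1/√0.06104 = 4.048; τ_2 = 35.54/4.048 = 8.781 ms.
Total proper time: τ_1 + 8.781 = 16.53, so τ_1 = 16.53 − 8.781 = 7.749 ms.
γ_1 = 41.03/7.749 = 5.295; β = √(1 − 1/γ²) = √0.9643.

β = 0.982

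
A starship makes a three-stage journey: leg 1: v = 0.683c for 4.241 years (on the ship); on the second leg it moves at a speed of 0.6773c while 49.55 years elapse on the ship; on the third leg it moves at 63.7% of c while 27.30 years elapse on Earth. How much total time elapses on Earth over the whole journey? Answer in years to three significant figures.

Δt = 100 years

Leg 1: γ = 1/√(1 − 0.683²) = 1/√0.5335 = 1.369; Δt_1 = 1.369 × 4.241 = 5.806 years.
Leg 2: γ = 1/√(1 − 0.6773²) = 1/√0.5413 = 1.359; Δt_2 = 1.359 × 49.55 = 67.35 years.
Leg 3: 27.30 years is already measured on Earth.
Total: 5.806 + 67.35 + 27.30 years.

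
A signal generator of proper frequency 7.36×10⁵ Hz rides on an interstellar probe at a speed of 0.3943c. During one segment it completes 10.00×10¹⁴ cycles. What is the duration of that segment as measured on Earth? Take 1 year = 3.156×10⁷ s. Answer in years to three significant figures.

Δt = 46.8 years

γ = 1/√(1 − 0.3943²) = 1/√0.8445 = 1.088
Proper time for N cycles: τ = N/f = 10.00×10¹⁴/(7.36×10⁵) = 1.359×10⁹ s = 43.05 years.
Lab-frame duration Δt = γτ = 1.088 × 43.05 = 46.85 years.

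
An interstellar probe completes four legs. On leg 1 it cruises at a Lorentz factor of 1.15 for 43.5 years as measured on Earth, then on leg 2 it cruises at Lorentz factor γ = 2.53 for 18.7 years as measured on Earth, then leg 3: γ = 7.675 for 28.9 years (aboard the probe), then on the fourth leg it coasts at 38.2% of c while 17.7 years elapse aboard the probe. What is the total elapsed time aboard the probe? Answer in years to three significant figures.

τ = 91.8 years

Leg 1: γ = 1.15; τ_1 = 43.5/1.150 = 37.83 years.
Leg 2: γ = 2.53; τ_2 = 18.7/2.530 = 7.391 years.
Leg 3: 28.9 years is already measured aboard the probe.
Leg 4: 17.7 years is already measured aboard the probe.
Total: 37.83 + 7.391 + 28.90 + 17.70 years.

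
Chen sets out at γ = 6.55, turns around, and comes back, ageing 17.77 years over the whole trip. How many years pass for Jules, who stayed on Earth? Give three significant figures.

γ = 6.55
Earth-frame duration is the dilated interval: Δt = γτ = 6.550 × 17.77 years.

Δt = 116 years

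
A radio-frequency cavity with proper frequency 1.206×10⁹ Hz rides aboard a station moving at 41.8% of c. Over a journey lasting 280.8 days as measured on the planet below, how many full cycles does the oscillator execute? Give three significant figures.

N = 2.66×10¹⁶

β = 0.418; γ = 1/√(1 − 0.418²) = 1/√0.8253 = 1.101
The oscillator's own cycle count is N = f × τ where τ is the proper time aboard the station. τ = Δt/γ = 280.8/1.101 = 255.1 days = 2.204×10⁷ s.
N = 1.206×10⁹ × 2.204×10⁷ = 2.658×10¹⁶.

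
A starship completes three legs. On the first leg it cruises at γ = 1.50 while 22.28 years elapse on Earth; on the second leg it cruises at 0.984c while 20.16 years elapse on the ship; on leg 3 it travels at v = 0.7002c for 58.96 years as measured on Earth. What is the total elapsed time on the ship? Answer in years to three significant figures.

τ = 77.1 years

Leg 1: γ = 1.50; τ_1 = 22.28/1.500 = 14.85 years.
Leg 2: 20.16 years is already measured on the ship.
Leg 3: γ = 1/√(1 − 0.7002²) = 1/√0.5097 = 1.401; τ_3 = 58.96/1.401 = 42.09 years.
Total: 14.85 + 20.16 + 42.09 years.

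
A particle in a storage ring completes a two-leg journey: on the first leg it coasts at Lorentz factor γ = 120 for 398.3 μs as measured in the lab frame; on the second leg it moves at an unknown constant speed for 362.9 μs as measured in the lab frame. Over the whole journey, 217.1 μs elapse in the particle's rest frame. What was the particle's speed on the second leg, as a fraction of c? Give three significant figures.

β = 0.808

Leg 1: γ = 120; τ_1 = 398.3/120.0 = 3.319 μs.
Leg 2: speed unknown; τ_2 = 362.9/γ_2.
Total proper time: 3.319 + τ_2 = 217.1, so τ_2 = 217.1 − 3.319 = 213.8 μs.
γ_2 = 362.9/213.8 = 1.698; β = √(1 − 1/γ²) = √0.6530.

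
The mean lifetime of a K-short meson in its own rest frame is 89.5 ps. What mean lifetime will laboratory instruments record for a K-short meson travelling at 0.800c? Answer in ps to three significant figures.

γ = 1/√(1 − 0.800²) = 5/3 ≈ 1.667
The rest-frame lifetime is the proper time; the lab measures the dilated interval Δt = γτ₀ = 1.667 × 89.5 ps.

Δt = 149 ps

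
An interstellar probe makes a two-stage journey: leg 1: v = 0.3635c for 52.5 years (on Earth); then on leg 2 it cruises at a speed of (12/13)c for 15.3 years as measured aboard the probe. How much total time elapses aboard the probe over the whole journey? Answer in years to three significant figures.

τ = 64.2 years

Leg 1: γ = 1/√(1 − 0.3635²) = 1/√0.8679 = 1.073; τ_1 = 52.5/1.073 = 48.91 years.
Leg 2: 15.3 years is already measured aboard the probe.
Total: 48.91 + 15.30 years.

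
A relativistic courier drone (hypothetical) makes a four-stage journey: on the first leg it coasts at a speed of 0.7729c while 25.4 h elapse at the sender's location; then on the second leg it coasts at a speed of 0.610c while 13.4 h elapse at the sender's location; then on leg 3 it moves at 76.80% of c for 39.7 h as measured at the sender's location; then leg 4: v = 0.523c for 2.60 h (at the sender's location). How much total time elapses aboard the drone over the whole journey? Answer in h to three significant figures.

Leg 1: γ = 1/√(1 − 0.7729²) = 1/√0.4026 = 1.576; τ_1 = 25.4/1.576 = 16.12 h.
Leg 2: γ = 1/√(1 − 0.610²) = 1/√0.6279 = 1.262; τ_2 = 13.4/1.262 = 10.62 h.
Leg 3: β = 0.7680; γ = 1/√(1 − 0.7680²) = 1/√0.4102 = 1.561; τ_3 = 39.7/1.561 = 25.43 h.
Leg 4: γ = 1/√(1 − 0.523²) = 1/√0.7265 = 1.173; τ_4 = 2.60/1.173 = 2.216 h.
Total: 16.12 + 10.62 + 25.43 + 2.216 h.

τ = 54.4 h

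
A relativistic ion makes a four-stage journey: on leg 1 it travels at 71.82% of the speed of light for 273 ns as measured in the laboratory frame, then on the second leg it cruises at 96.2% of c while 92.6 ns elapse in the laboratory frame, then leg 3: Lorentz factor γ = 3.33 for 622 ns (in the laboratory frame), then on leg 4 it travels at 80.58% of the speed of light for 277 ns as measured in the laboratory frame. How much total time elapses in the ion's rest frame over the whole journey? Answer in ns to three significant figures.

τ = 566 ns

Leg 1: β = 0.7182; γ = 1/√(1 − 0.7182²) = 1/√0.4842 = 1.437; τ_1 = 273/1.437 = 190.0 ns.
Leg 2: β = 0.962; γ = 1/√(1 − 0.962²) = 1/√0.07456 = 3.662; τ_2 = 92.6/3.662 = 25.28 ns.
Leg 3: γ = 3.33; τ_3 = 622/3.330 = 186.8 ns.
Leg 4: β = 0.8058; γ = 1/√(1 − 0.8058²) = 1/√0.3507 = 1.689; τ_4 = 277/1.689 = 164.0 ns.
Total: 190.0 + 25.28 + 186.8 + 164.0 ns.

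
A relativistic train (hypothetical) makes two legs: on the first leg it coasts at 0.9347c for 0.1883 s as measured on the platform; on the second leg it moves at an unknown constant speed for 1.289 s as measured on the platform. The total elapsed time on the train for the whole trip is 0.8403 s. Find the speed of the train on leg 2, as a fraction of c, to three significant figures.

Leg 1: γ = 1/√(1 − 0.9347²) = 1/√0.1263 = 2.813; τ_1 = 0.1883/2.813 = 0.06693 s.
Leg 2: speed unknown; τ_2 = 1.289/γ_2.
Total proper time: 0.06693 + τ_2 = 0.8403, so τ_2 = 0.8403 − 0.06693 = 0.7734 s.
γ_2 = 1.289/0.7734 = 1.667; β = √(1 − 1/γ²) = √0.6400.

β = 0.800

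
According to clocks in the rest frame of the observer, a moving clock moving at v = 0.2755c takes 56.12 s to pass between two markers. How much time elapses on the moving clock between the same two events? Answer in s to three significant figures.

γ = 1/√(1 − 0.2755²) = 1/√0.9241 = 1.040
The interval measured in the rest frame of the observer is the dilated one; the clock on the moving clock measures the proper time τ = Δt/γ = 56.12/1.040 s.

τ = 53.9 s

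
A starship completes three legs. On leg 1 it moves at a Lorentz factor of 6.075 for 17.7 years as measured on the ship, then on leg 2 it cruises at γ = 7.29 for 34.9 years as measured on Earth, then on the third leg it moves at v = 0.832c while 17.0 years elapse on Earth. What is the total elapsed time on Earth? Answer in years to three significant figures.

Δt = 159 years

Leg 1: γ = 6.075; Δt_1 = 6.075 × 17.7 = 107.5 years.
Leg 2: 34.9 years is already measured on Earth.
Leg 3: 17.0 years is already measured on Earth.
Total: 107.5 + 34.90 + 17.00 years.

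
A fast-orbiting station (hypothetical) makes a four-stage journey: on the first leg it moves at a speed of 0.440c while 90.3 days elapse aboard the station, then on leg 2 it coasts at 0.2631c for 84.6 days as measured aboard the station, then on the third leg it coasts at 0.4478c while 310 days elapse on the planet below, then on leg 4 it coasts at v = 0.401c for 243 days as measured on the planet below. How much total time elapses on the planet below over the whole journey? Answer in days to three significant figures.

Leg 1: γ = 1/√(1 − 0.440²) = 1/√0.8064 = 1.114; Δt_1 = 1.114 × 90.3 = 100.6 days.
Leg 2: γ = 1/√(1 − 0.2631²) = 1/√0.9308 = 1.037; Δt_2 = 1.037 × 84.6 = 87.69 days.
Leg 3: 310 days is already measured on the planet below.
Leg 4: 243 days is already measured on the planet below.
Total: 100.6 + 87.69 + 310.0 + 243.0 days.

Δt = 741 days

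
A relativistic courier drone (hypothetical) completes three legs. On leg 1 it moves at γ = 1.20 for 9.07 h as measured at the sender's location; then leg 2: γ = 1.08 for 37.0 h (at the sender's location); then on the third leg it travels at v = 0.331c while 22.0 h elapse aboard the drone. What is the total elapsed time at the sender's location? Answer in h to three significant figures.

Δt = 69.4 h

Leg 1: 9.07 h is already measured at the sender's location.
Leg 2: 37.0 h is already measured at the sender's location.
Leg 3: γ = 1/√(1 − 0.331²) = 1/√0.8904 = 1.060; Δt_3 = 1.060 × 22.0 = 23.31 h.
Total: 9.070 + 37.00 + 23.31 h.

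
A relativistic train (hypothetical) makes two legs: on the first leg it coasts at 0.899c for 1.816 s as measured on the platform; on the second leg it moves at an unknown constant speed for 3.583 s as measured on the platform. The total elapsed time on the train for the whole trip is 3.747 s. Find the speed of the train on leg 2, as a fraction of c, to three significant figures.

Leg 1: γ = 1/√(1 − 0.899²) = 1/√0.1918 = 2.283; τ_1 = 1.816/2.283 = 0.7953 s.
Leg 2: speed unknown; τ_2 = 3.583/γ_2.
Total proper time: 0.7953 + τ_2 = 3.747, so τ_2 = 3.747 − 0.7953 = 2.952 s.
γ_2 = 3.583/2.952 = 1.214; β = √(1 − 1/γ²) = √0.3213.

β = 0.567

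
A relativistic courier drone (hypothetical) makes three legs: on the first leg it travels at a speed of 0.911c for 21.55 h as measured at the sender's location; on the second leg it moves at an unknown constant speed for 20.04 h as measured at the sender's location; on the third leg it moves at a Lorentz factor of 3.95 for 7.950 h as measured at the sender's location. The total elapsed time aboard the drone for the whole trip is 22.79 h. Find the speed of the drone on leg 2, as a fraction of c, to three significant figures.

β = 0.805

Leg 1: γ = 1/√(1 − 0.911²) = 1/√0.1701 = 2.425; τ_1 = 21.55/2.425 = 8.887 h.
Leg 2: speed unknown; τ_2 = 20.04/γ_2.
Leg 3: γ = 3.95; τ_3 = 7.950/3.950 = 2.013 h.
Total proper time: 8.887 + τ_2 + 2.013 = 22.79, so τ_2 = 22.79 − 10.90 = 11.89 h.
γ_2 = 20.04/11.89 = 1.685; β = √(1 − 1/γ²) = √0.6480.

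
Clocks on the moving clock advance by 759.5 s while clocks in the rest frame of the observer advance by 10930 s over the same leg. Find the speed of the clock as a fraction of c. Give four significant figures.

The proper time is measured on the moving clock (both events occur at the clock's location); Δt is measured in the rest frame of the observer. γ = Δt/τ = 10930/759.5 = 14.39.
β = √(1 − 1/γ²) = √(1 − 0.004829) = √0.9952

v = 0.9976c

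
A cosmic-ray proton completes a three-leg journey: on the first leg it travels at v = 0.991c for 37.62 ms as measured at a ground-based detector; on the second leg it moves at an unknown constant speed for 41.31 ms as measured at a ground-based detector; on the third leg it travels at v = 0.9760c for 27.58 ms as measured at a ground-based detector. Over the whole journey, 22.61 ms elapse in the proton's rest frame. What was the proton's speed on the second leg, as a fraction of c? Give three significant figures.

β = 0.960

Leg 1: γ = 1/√(1 − 0.991²) = 1/√0.01792 = 7.470; τ_1 = 37.62/7.470 = 5.036 ms.
Leg 2: speed unknown; τ_2 = 41.31/γ_2.
Leg 3: γ = 1/√(1 − 0.9760²) = 1/√0.04742 = 4.592; τ_3 = 27.58/4.592 = 6.006 ms.
Total proper time: 5.036 + τ_2 + 6.006 = 22.61, so τ_2 = 22.61 − 11.04 = 11.57 ms.
γ_2 = 41.31/11.57 = 3.571; β = √(1 − 1/γ²) = √0.9216.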